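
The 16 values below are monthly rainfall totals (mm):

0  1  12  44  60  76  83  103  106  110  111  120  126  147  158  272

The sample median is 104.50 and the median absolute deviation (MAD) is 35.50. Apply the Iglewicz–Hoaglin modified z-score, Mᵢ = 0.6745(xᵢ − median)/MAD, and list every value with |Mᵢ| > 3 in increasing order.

272

|Mᵢ| > 3 ⇔ |xᵢ − 104.50| > 3·35.50/0.6745 = 157.89.
So outliers lie outside [-53.39, 262.39].
272: M = 3.18 → outlier.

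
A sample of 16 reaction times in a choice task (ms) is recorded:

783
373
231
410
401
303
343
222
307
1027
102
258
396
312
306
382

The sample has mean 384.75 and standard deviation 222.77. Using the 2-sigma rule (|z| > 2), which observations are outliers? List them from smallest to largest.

Cutoffs at x̄ ± 2s: 384.75 ± 2·222.77 = [-60.79, 830.29].
1027: z = 2.88, |z| > 2 → outlier.
Every other value lies within [-60.79, 830.29].

1027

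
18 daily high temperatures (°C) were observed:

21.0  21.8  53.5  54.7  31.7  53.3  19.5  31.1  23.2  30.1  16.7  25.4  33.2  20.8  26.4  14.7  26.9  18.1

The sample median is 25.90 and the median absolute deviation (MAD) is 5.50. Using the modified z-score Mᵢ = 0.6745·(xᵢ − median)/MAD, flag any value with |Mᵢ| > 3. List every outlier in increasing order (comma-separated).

|Mᵢ| > 3 ⇔ |xᵢ − 25.90| > 3·5.50/0.6745 = 24.46.
So outliers lie outside [1.44, 50.36].
53.3: M = 3.36 → outlier.
53.5: M = 3.38 → outlier.
54.7: M = 3.53 → outlier.

53.3, 53.5, 54.7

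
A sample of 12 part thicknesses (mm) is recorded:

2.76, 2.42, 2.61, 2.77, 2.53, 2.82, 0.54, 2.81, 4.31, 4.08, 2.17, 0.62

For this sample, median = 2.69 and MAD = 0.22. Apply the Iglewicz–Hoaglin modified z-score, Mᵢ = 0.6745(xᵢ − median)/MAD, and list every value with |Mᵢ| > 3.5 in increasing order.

|Mᵢ| > 3.5 ⇔ |xᵢ − 2.69| > 3.5·0.22/0.6745 = 1.14.
So outliers lie outside [1.55, 3.83].
0.54: M = -6.59 → outlier.
0.62: M = -6.35 → outlier.
4.08: M = 4.26 → outlier.
4.31: M = 4.97 → outlier.

0.54, 0.62, 4.08, 4.31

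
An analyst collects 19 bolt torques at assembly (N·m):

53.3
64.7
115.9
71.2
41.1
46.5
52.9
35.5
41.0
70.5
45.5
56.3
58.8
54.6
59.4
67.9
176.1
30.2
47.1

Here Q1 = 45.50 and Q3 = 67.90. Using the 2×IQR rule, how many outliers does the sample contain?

IQR = 22.40; fences at 45.50 − 44.80 = 0.70 and 67.90 + 44.80 = 112.70.
Outside the cutoffs: 115.9, 176.1.

2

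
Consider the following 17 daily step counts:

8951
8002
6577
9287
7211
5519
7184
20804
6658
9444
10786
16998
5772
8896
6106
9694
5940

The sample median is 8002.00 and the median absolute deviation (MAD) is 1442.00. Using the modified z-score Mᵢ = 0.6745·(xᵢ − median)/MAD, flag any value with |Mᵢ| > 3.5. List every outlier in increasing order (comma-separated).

16998, 20804

|Mᵢ| > 3.5 ⇔ |xᵢ − 8002.00| > 3.5·1442.00/0.6745 = 7482.58.
So outliers lie outside [519.42, 15484.58].
16998: M = 4.21 → outlier.
20804: M = 5.99 → outlier.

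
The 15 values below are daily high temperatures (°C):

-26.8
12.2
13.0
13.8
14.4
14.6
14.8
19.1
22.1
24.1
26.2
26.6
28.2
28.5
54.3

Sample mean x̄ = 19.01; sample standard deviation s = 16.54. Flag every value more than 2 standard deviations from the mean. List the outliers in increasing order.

Cutoffs at x̄ ± 2s: 19.01 ± 2·16.54 = [-14.07, 52.09].
-26.8: z = -2.77, |z| > 2 → outlier.
54.3: z = 2.13, |z| > 2 → outlier.
Every other value lies within [-14.07, 52.09].

-26.8, 54.3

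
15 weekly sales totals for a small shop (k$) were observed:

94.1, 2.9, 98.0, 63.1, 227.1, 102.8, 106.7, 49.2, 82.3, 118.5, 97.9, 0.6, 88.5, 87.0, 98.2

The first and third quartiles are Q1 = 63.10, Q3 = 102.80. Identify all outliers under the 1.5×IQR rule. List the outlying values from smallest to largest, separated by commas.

0.6, 2.9, 227.1

IQR = Q3 − Q1 = 102.80 − 63.10 = 39.70.
Lower fence = Q1 − 1.5·IQR = 63.10 − 59.55 = 3.55.
Upper fence = Q3 + 1.5·IQR = 102.80 + 59.55 = 162.35.
0.6 < 3.55 → outlier.
2.9 < 3.55 → outlier.
227.1 > 162.35 → outlier.
All remaining values lie within [3.55, 162.35].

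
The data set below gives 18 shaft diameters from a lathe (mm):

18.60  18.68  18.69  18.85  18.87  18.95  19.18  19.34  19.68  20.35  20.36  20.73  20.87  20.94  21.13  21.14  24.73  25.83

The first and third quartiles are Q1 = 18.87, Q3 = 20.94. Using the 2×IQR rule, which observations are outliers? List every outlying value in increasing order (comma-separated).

IQR = Q3 − Q1 = 20.94 − 18.87 = 2.07.
Lower fence = Q1 − 2·IQR = 18.87 − 4.14 = 14.73.
Upper fence = Q3 + 2·IQR = 20.94 + 4.14 = 25.08.
25.83 > 25.08 → outlier.
All remaining values lie within [14.73, 25.08].

25.83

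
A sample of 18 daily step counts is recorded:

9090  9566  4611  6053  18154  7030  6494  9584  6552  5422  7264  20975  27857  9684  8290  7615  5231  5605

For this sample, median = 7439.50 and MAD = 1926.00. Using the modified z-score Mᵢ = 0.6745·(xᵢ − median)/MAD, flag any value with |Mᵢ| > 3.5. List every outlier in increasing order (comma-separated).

|Mᵢ| > 3.5 ⇔ |xᵢ − 7439.50| > 3.5·1926.00/0.6745 = 9994.07.
So outliers lie outside [-2554.57, 17433.57].
18154: M = 3.75 → outlier.
20975: M = 4.74 → outlier.
27857: M = 7.15 → outlier.

18154, 20975, 27857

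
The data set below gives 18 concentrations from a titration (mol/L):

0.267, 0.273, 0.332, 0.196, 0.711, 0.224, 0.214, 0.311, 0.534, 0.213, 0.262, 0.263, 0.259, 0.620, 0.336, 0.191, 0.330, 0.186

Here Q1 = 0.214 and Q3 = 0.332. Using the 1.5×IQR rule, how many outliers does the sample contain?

3

IQR = 0.118; fences at 0.214 − 0.177 = 0.037 and 0.332 + 0.177 = 0.509.
Outside the cutoffs: 0.534, 0.620, 0.711.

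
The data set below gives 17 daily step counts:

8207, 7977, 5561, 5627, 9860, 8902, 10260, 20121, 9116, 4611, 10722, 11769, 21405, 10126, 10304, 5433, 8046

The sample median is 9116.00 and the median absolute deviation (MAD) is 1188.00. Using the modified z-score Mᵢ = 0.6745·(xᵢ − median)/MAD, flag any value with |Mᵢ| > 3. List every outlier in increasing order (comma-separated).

20121, 21405

|Mᵢ| > 3 ⇔ |xᵢ − 9116.00| > 3·1188.00/0.6745 = 5283.91.
So outliers lie outside [3832.09, 14399.91].
20121: M = 6.25 → outlier.
21405: M = 6.98 → outlier.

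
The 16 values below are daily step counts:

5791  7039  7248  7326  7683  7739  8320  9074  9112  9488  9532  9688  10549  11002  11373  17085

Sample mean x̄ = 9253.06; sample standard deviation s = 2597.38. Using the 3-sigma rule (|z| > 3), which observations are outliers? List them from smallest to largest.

Cutoffs at x̄ ± 3s: 9253.06 ± 3·2597.38 = [1460.92, 17045.20].
17085: z = 3.02, |z| > 3 → outlier.
Every other value lies within [1460.92, 17045.20].

17085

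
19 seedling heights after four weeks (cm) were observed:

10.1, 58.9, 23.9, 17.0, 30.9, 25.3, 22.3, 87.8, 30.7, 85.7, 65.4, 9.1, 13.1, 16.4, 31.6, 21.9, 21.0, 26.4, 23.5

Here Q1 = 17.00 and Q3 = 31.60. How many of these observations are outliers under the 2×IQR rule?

IQR = 14.60; fences at 17.00 − 29.20 = -12.20 and 31.60 + 29.20 = 60.80.
Outside the cutoffs: 65.4, 85.7, 87.8.

3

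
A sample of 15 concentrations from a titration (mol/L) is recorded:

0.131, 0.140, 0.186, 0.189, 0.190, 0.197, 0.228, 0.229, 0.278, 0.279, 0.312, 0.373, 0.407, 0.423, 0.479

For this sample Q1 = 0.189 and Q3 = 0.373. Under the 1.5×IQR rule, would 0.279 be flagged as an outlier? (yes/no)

IQR = Q3 − Q1 = 0.373 − 0.189 = 0.184.
Lower fence = Q1 − 1.5·IQR = 0.189 − 0.276 = -0.087.
Upper fence = Q3 + 1.5·IQR = 0.373 + 0.276 = 0.649.
0.279 lies within [-0.087, 0.649].

no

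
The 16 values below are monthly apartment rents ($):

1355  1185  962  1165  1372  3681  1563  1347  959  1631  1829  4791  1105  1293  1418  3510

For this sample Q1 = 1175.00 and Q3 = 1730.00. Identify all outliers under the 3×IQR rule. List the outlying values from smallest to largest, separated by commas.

3510, 3681, 4791

IQR = Q3 − Q1 = 1730.00 − 1175.00 = 555.00.
Lower fence = Q1 − 3·IQR = 1175.00 − 1665.00 = -490.00.
Upper fence = Q3 + 3·IQR = 1730.00 + 1665.00 = 3395.00.
3510 > 3395.00 → outlier.
3681 > 3395.00 → outlier.
4791 > 3395.00 → outlier.
All remaining values lie within [-490.00, 3395.00].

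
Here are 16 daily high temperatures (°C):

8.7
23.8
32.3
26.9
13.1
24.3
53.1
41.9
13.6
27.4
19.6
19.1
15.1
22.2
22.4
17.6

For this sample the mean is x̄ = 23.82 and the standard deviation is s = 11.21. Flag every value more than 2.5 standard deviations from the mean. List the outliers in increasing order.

Cutoffs at x̄ ± 2.5s: 23.82 ± 2.5·11.21 = [-4.205, 51.845].
53.1: z = 2.61, |z| > 2.5 → outlier.
Every other value lies within [-4.205, 51.845].

53.1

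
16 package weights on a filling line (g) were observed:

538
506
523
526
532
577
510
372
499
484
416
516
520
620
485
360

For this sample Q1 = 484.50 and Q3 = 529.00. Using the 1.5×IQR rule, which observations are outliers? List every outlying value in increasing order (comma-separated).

360, 372, 416, 620

IQR = Q3 − Q1 = 529.00 − 484.50 = 44.50.
Lower fence = Q1 − 1.5·IQR = 484.50 − 66.75 = 417.75.
Upper fence = Q3 + 1.5·IQR = 529.00 + 66.75 = 595.75.
360 < 417.75 → outlier.
372 < 417.75 → outlier.
416 < 417.75 → outlier.
620 > 595.75 → outlier.
All remaining values lie within [417.75, 595.75].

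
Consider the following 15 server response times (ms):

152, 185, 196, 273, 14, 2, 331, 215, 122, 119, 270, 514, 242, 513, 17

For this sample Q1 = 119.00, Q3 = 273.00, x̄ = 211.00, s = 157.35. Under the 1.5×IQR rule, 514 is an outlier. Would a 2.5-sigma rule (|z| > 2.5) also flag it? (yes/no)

no

z = (514 − 211.00) / 157.35 = 1.93.
|z| = 1.93 ≤ 2.5.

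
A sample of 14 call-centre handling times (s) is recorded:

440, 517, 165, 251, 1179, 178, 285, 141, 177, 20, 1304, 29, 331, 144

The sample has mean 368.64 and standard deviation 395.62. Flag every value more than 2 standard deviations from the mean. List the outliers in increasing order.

Cutoffs at x̄ ± 2s: 368.64 ± 2·395.62 = [-422.60, 1159.88].
1179: z = 2.05, |z| > 2 → outlier.
1304: z = 2.36, |z| > 2 → outlier.
Every other value lies within [-422.60, 1159.88].

1179, 1304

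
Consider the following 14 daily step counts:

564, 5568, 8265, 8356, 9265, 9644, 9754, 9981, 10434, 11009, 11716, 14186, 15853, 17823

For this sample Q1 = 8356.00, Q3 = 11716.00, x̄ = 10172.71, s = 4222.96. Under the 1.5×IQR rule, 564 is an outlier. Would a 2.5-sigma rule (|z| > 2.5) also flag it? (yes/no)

no

z = (564 − 10172.71) / 4222.96 = -2.28.
|z| = 2.28 ≤ 2.5.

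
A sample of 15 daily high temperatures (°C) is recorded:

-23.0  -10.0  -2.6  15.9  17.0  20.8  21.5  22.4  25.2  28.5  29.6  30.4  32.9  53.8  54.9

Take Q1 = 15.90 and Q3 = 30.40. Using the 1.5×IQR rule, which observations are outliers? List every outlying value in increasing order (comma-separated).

IQR = Q3 − Q1 = 30.40 − 15.90 = 14.50.
Lower fence = Q1 − 1.5·IQR = 15.90 − 21.75 = -5.85.
Upper fence = Q3 + 1.5·IQR = 30.40 + 21.75 = 52.15.
-23.0 < -5.85 → outlier.
-10.0 < -5.85 → outlier.
53.8 > 52.15 → outlier.
54.9 > 52.15 → outlier.
All remaining values lie within [-5.85, 52.15].

-23.0, -10.0, 53.8, 54.9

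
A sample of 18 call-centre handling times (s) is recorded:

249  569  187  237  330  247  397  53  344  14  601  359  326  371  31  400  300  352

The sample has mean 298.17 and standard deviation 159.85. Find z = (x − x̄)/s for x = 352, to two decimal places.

z = (352 − 298.17) / 159.85 = 0.34.

0.34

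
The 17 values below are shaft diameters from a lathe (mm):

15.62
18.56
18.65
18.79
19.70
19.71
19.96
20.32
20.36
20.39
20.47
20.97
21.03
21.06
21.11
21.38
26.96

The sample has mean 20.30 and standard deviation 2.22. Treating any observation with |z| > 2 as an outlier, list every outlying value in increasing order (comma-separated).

Cutoffs at x̄ ± 2s: 20.30 ± 2·2.22 = [15.86, 24.74].
15.62: z = -2.11, |z| > 2 → outlier.
26.96: z = 3.00, |z| > 2 → outlier.
Every other value lies within [15.86, 24.74].

15.62, 26.96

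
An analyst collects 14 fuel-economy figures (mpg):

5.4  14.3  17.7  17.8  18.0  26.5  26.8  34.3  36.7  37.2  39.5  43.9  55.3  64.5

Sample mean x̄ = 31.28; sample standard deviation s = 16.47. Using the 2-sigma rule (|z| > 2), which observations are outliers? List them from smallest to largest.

Cutoffs at x̄ ± 2s: 31.28 ± 2·16.47 = [-1.66, 64.22].
64.5: z = 2.02, |z| > 2 → outlier.
Every other value lies within [-1.66, 64.22].

64.5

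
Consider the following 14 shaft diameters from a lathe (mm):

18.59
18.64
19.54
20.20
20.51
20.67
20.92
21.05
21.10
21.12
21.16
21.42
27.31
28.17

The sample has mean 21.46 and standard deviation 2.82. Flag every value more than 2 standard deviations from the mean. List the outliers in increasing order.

Cutoffs at x̄ ± 2s: 21.46 ± 2·2.82 = [15.82, 27.10].
27.31: z = 2.07, |z| > 2 → outlier.
28.17: z = 2.38, |z| > 2 → outlier.
Every other value lies within [15.82, 27.10].

27.31, 28.17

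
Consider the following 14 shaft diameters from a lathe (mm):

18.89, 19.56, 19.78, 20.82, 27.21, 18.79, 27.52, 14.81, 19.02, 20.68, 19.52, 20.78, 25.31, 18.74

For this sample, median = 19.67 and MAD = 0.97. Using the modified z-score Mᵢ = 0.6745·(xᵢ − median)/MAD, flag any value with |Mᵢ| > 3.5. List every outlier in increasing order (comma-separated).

|Mᵢ| > 3.5 ⇔ |xᵢ − 19.67| > 3.5·0.97/0.6745 = 5.03.
So outliers lie outside [14.64, 24.70].
25.31: M = 3.92 → outlier.
27.21: M = 5.24 → outlier.
27.52: M = 5.46 → outlier.

25.31, 27.21, 27.52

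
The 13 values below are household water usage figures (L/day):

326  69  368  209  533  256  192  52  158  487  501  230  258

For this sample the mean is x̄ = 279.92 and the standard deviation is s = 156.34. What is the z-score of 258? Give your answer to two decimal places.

-0.14

z = (258 − 279.92) / 156.34 = -0.14.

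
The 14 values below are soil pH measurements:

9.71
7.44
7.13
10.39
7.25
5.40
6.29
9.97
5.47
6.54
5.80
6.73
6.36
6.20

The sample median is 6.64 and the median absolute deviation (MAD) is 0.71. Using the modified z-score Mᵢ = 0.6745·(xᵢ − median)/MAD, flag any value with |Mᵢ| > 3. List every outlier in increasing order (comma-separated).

9.97, 10.39

|Mᵢ| > 3 ⇔ |xᵢ − 6.64| > 3·0.71/0.6745 = 3.16.
So outliers lie outside [3.48, 9.80].
9.97: M = 3.16 → outlier.
10.39: M = 3.56 → outlier.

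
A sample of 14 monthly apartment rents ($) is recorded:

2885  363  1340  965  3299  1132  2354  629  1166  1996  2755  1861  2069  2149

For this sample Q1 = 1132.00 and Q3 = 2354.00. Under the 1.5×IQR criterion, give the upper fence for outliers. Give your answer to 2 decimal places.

IQR = Q3 − Q1 = 2354.00 − 1132.00 = 1222.00.
Lower fence = Q1 − 1.5·IQR = 1132.00 − 1833.00 = -701.00.
Upper fence = Q3 + 1.5·IQR = 2354.00 + 1833.00 = 4187.00.

4187.00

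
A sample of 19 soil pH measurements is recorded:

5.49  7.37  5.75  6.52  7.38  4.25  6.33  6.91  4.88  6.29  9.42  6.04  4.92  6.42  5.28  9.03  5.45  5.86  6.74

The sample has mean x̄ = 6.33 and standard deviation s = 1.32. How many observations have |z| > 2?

2

Cutoffs: x̄ ± 2s = [3.69, 8.97].
Outside the cutoffs: 9.03, 9.42.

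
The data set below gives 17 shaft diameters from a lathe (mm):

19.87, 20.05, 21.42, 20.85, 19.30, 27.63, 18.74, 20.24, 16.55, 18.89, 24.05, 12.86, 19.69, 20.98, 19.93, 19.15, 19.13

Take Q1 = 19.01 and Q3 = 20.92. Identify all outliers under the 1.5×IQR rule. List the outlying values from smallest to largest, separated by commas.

12.86, 24.05, 27.63

IQR = Q3 − Q1 = 20.92 − 19.01 = 1.91.
Lower fence = Q1 − 1.5·IQR = 19.01 − 2.865 = 16.145.
Upper fence = Q3 + 1.5·IQR = 20.92 + 2.865 = 23.785.
12.86 < 16.145 → outlier.
24.05 > 23.785 → outlier.
27.63 > 23.785 → outlier.
All remaining values lie within [16.145, 23.785].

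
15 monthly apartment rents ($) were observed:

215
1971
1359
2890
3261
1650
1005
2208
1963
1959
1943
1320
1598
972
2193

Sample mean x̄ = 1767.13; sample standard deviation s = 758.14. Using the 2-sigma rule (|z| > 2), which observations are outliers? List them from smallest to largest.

Cutoffs at x̄ ± 2s: 1767.13 ± 2·758.14 = [250.85, 3283.41].
215: z = -2.05, |z| > 2 → outlier.
Every other value lies within [250.85, 3283.41].

215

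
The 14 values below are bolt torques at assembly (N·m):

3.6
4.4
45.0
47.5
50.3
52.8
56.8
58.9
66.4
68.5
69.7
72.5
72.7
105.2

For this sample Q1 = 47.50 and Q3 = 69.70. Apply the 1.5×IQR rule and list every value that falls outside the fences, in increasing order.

IQR = Q3 − Q1 = 69.70 − 47.50 = 22.20.
Lower fence = Q1 − 1.5·IQR = 47.50 − 33.30 = 14.20.
Upper fence = Q3 + 1.5·IQR = 69.70 + 33.30 = 103.00.
3.6 < 14.20 → outlier.
4.4 < 14.20 → outlier.
105.2 > 103.00 → outlier.
All remaining values lie within [14.20, 103.00].

3.6, 4.4, 105.2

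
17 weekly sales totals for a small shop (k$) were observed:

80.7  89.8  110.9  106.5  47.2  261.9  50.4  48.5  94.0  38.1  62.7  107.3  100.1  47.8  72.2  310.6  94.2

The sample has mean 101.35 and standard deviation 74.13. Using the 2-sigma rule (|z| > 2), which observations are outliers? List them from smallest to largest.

Cutoffs at x̄ ± 2s: 101.35 ± 2·74.13 = [-46.91, 249.61].
261.9: z = 2.17, |z| > 2 → outlier.
310.6: z = 2.82, |z| > 2 → outlier.
Every other value lies within [-46.91, 249.61].

261.9, 310.6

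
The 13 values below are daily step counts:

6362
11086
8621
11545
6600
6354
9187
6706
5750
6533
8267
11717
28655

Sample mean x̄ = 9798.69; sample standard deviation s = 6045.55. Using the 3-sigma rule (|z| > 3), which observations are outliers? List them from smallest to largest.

28655

Cutoffs at x̄ ± 3s: 9798.69 ± 3·6045.55 = [-8337.96, 27935.34].
28655: z = 3.12, |z| > 3 → outlier.
Every other value lies within [-8337.96, 27935.34].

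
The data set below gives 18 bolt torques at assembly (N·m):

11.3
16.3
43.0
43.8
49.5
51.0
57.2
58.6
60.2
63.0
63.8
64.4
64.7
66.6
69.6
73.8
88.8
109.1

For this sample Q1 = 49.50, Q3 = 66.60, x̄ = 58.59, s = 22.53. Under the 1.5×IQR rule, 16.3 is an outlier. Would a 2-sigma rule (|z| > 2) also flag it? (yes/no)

no

z = (16.3 − 58.59) / 22.53 = -1.88.
|z| = 1.88 ≤ 2.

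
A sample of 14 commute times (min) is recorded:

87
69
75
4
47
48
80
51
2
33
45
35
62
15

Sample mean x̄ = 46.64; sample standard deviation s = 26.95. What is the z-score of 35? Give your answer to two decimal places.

-0.43

z = (35 − 46.64) / 26.95 = -0.43.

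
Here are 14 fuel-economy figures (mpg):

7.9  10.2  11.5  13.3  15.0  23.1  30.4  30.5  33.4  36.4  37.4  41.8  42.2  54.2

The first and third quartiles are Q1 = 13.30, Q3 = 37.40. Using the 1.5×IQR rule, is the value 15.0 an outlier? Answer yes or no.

no

IQR = Q3 − Q1 = 37.40 − 13.30 = 24.10.
Lower fence = Q1 − 1.5·IQR = 13.30 − 36.15 = -22.85.
Upper fence = Q3 + 1.5·IQR = 37.40 + 36.15 = 73.55.
15.0 lies within [-22.85, 73.55].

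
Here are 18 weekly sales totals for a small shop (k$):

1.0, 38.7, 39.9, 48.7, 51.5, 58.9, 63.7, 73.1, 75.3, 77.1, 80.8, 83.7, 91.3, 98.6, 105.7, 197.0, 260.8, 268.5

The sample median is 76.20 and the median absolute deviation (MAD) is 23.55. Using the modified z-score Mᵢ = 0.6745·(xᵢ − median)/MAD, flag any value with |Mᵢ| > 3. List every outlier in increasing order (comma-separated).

197.0, 260.8, 268.5

|Mᵢ| > 3 ⇔ |xᵢ − 76.20| > 3·23.55/0.6745 = 104.74.
So outliers lie outside [-28.54, 180.94].
197.0: M = 3.46 → outlier.
260.8: M = 5.29 → outlier.
268.5: M = 5.51 → outlier.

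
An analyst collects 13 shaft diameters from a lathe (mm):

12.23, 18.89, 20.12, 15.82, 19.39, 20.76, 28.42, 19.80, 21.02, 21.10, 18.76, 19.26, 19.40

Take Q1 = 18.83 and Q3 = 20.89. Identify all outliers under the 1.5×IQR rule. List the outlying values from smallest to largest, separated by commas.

12.23, 28.42

IQR = Q3 − Q1 = 20.89 − 18.83 = 2.06.
Lower fence = Q1 − 1.5·IQR = 18.83 − 3.09 = 15.74.
Upper fence = Q3 + 1.5·IQR = 20.89 + 3.09 = 23.98.
12.23 < 15.74 → outlier.
28.42 > 23.98 → outlier.
All remaining values lie within [15.74, 23.98].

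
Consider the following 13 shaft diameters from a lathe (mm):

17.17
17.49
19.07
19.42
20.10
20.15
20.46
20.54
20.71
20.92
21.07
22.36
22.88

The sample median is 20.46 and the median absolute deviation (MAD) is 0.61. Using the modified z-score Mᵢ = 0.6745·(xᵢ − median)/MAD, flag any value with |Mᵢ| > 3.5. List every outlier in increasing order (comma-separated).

|Mᵢ| > 3.5 ⇔ |xᵢ − 20.46| > 3.5·0.61/0.6745 = 3.17.
So outliers lie outside [17.29, 23.63].
17.17: M = -3.64 → outlier.

17.17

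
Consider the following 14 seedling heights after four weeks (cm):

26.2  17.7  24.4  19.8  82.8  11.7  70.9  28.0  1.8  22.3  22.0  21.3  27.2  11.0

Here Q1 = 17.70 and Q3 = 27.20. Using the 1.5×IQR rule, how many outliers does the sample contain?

3

IQR = 9.50; fences at 17.70 − 14.25 = 3.45 and 27.20 + 14.25 = 41.45.
Outside the cutoffs: 1.8, 70.9, 82.8.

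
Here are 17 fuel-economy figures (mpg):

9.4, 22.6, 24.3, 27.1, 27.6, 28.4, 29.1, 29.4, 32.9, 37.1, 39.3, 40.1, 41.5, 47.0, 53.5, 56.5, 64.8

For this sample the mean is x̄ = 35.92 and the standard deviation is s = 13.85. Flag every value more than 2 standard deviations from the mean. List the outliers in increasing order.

64.8

Cutoffs at x̄ ± 2s: 35.92 ± 2·13.85 = [8.22, 63.62].
64.8: z = 2.09, |z| > 2 → outlier.
Every other value lies within [8.22, 63.62].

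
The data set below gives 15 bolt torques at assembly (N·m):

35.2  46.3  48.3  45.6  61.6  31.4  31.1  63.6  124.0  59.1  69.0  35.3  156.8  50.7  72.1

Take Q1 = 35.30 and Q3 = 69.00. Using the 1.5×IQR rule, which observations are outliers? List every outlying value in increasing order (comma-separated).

IQR = Q3 − Q1 = 69.00 − 35.30 = 33.70.
Lower fence = Q1 − 1.5·IQR = 35.30 − 50.55 = -15.25.
Upper fence = Q3 + 1.5·IQR = 69.00 + 50.55 = 119.55.
124.0 > 119.55 → outlier.
156.8 > 119.55 → outlier.
All remaining values lie within [-15.25, 119.55].

124.0, 156.8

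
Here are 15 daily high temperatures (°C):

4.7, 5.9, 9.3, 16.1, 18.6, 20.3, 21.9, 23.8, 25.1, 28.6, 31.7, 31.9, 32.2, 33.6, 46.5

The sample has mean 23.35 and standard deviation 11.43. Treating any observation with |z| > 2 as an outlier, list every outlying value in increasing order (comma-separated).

46.5

Cutoffs at x̄ ± 2s: 23.35 ± 2·11.43 = [0.49, 46.21].
46.5: z = 2.03, |z| > 2 → outlier.
Every other value lies within [0.49, 46.21].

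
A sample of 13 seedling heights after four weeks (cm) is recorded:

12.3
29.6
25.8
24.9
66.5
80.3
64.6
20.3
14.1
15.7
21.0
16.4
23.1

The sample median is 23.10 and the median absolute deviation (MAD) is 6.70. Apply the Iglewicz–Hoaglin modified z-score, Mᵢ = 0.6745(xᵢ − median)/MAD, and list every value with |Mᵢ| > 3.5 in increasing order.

|Mᵢ| > 3.5 ⇔ |xᵢ − 23.10| > 3.5·6.70/0.6745 = 34.77.
So outliers lie outside [-11.67, 57.87].
64.6: M = 4.18 → outlier.
66.5: M = 4.37 → outlier.
80.3: M = 5.76 → outlier.

64.6, 66.5, 80.3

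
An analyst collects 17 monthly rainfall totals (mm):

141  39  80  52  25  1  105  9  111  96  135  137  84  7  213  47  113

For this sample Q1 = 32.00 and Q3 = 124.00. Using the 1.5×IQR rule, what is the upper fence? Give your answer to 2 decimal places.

262.00

IQR = Q3 − Q1 = 124.00 − 32.00 = 92.00.
Lower fence = Q1 − 1.5·IQR = 32.00 − 138.00 = -106.00.
Upper fence = Q3 + 1.5·IQR = 124.00 + 138.00 = 262.00.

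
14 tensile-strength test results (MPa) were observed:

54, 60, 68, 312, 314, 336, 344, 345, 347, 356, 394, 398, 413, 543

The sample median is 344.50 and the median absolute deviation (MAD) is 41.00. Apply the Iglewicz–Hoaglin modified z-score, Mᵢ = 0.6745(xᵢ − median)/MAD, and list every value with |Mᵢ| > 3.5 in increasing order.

|Mᵢ| > 3.5 ⇔ |xᵢ − 344.50| > 3.5·41.00/0.6745 = 212.75.
So outliers lie outside [131.75, 557.25].
54: M = -4.78 → outlier.
60: M = -4.68 → outlier.
68: M = -4.55 → outlier.

54, 60, 68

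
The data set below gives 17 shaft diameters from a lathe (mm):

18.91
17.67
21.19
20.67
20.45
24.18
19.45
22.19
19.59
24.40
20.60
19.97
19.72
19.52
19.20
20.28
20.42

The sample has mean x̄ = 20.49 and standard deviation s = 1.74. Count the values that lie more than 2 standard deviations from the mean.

2

Cutoffs: x̄ ± 2s = [17.01, 23.97].
Outside the cutoffs: 24.18, 24.40.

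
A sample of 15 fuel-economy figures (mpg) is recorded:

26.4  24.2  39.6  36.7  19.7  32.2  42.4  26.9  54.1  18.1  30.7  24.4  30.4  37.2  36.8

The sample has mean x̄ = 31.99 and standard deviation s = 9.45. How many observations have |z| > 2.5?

Cutoffs: x̄ ± 2.5s = [8.365, 55.615].
Every value lies within the cutoffs.

0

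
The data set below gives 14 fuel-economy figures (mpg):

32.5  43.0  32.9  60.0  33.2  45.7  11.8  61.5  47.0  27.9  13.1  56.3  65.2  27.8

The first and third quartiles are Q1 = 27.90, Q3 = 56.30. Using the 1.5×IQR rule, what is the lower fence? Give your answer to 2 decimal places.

IQR = Q3 − Q1 = 56.30 − 27.90 = 28.40.
Lower fence = Q1 − 1.5·IQR = 27.90 − 42.60 = -14.70.
Upper fence = Q3 + 1.5·IQR = 56.30 + 42.60 = 98.90.

-14.70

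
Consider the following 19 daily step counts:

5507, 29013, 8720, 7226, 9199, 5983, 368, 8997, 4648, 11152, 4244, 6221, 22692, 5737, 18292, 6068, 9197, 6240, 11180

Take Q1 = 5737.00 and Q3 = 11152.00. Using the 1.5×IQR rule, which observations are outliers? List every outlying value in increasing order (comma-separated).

IQR = Q3 − Q1 = 11152.00 − 5737.00 = 5415.00.
Lower fence = Q1 − 1.5·IQR = 5737.00 − 8122.50 = -2385.50.
Upper fence = Q3 + 1.5·IQR = 11152.00 + 8122.50 = 19274.50.
22692 > 19274.50 → outlier.
29013 > 19274.50 → outlier.
All remaining values lie within [-2385.50, 19274.50].

22692, 29013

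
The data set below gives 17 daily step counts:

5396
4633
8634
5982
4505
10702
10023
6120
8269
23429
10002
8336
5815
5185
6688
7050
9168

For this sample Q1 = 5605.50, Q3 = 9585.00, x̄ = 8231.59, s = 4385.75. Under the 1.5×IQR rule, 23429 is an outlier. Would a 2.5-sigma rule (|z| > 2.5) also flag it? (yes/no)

yes

z = (23429 − 8231.59) / 4385.75 = 3.47.
|z| = 3.47 > 2.5.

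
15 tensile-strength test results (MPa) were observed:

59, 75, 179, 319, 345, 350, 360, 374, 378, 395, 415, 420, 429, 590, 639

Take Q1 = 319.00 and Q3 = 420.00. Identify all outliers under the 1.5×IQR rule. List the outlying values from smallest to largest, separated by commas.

IQR = Q3 − Q1 = 420.00 − 319.00 = 101.00.
Lower fence = Q1 − 1.5·IQR = 319.00 − 151.50 = 167.50.
Upper fence = Q3 + 1.5·IQR = 420.00 + 151.50 = 571.50.
59 < 167.50 → outlier.
75 < 167.50 → outlier.
590 > 571.50 → outlier.
639 > 571.50 → outlier.
All remaining values lie within [167.50, 571.50].

59, 75, 590, 639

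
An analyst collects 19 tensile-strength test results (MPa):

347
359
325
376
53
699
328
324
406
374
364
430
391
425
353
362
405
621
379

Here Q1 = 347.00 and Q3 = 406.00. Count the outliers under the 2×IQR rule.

3

IQR = 59.00; fences at 347.00 − 118.00 = 229.00 and 406.00 + 118.00 = 524.00.
Outside the cutoffs: 53, 621, 699.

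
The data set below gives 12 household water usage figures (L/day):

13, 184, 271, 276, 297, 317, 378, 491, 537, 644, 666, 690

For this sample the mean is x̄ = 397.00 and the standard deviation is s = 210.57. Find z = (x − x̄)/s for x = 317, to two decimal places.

-0.38

z = (317 − 397.00) / 210.57 = -0.38.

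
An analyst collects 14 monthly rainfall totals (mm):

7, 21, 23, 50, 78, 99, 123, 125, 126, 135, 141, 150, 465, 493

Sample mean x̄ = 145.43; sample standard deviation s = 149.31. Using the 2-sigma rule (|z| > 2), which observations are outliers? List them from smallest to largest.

465, 493

Cutoffs at x̄ ± 2s: 145.43 ± 2·149.31 = [-153.19, 444.05].
465: z = 2.14, |z| > 2 → outlier.
493: z = 2.33, |z| > 2 → outlier.
Every other value lies within [-153.19, 444.05].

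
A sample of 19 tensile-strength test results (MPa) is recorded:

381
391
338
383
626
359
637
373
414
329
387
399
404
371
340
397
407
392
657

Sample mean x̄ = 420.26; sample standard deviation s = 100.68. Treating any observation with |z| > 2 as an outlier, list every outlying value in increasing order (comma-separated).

626, 637, 657

Cutoffs at x̄ ± 2s: 420.26 ± 2·100.68 = [218.90, 621.62].
626: z = 2.04, |z| > 2 → outlier.
637: z = 2.15, |z| > 2 → outlier.
657: z = 2.35, |z| > 2 → outlier.
Every other value lies within [218.90, 621.62].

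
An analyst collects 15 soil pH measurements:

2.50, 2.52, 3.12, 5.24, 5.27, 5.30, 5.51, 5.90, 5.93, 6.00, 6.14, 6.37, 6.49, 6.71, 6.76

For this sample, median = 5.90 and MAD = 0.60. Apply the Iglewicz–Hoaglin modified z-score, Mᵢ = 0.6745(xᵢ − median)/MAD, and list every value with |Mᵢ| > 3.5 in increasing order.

2.50, 2.52

|Mᵢ| > 3.5 ⇔ |xᵢ − 5.90| > 3.5·0.60/0.6745 = 3.11.
So outliers lie outside [2.79, 9.01].
2.50: M = -3.82 → outlier.
2.52: M = -3.80 → outlier.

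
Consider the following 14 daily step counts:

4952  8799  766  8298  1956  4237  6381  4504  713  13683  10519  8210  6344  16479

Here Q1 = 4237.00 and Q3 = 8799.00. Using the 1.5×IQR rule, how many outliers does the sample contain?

IQR = 4562.00; fences at 4237.00 − 6843.00 = -2606.00 and 8799.00 + 6843.00 = 15642.00.
Outside the cutoffs: 16479.

1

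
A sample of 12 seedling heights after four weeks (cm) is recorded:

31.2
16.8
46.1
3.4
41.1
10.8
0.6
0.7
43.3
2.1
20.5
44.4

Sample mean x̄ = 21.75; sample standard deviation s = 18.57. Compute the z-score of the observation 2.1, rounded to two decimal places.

z = (2.1 − 21.75) / 18.57 = -1.06.

-1.06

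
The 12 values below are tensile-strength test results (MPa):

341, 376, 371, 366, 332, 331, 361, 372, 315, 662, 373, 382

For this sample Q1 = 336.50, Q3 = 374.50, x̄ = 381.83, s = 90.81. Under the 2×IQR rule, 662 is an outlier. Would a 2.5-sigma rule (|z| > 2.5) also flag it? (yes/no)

yes

z = (662 − 381.83) / 90.81 = 3.09.
|z| = 3.09 > 2.5.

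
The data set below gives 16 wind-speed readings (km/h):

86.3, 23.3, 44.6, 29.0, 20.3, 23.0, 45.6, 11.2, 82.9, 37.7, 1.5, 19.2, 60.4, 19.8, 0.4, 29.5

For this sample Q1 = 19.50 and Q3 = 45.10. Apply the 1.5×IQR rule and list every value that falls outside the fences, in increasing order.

IQR = Q3 − Q1 = 45.10 − 19.50 = 25.60.
Lower fence = Q1 − 1.5·IQR = 19.50 − 38.40 = -18.90.
Upper fence = Q3 + 1.5·IQR = 45.10 + 38.40 = 83.50.
86.3 > 83.50 → outlier.
All remaining values lie within [-18.90, 83.50].

86.3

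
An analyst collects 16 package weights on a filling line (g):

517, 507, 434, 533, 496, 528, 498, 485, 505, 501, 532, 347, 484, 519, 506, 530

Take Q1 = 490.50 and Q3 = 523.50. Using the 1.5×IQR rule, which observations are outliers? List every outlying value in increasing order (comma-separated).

IQR = Q3 − Q1 = 523.50 − 490.50 = 33.00.
Lower fence = Q1 − 1.5·IQR = 490.50 − 49.50 = 441.00.
Upper fence = Q3 + 1.5·IQR = 523.50 + 49.50 = 573.00.
347 < 441.00 → outlier.
434 < 441.00 → outlier.
All remaining values lie within [441.00, 573.00].

347, 434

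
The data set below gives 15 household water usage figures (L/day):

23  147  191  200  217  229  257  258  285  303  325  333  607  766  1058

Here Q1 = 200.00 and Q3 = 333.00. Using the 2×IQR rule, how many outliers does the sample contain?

3

IQR = 133.00; fences at 200.00 − 266.00 = -66.00 and 333.00 + 266.00 = 599.00.
Outside the cutoffs: 607, 766, 1058.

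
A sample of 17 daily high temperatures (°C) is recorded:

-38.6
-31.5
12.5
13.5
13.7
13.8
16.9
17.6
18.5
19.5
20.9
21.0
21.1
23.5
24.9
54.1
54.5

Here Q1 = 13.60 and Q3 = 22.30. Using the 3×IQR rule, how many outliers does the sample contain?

IQR = 8.70; fences at 13.60 − 26.10 = -12.50 and 22.30 + 26.10 = 48.40.
Outside the cutoffs: -38.6, -31.5, 54.1, 54.5.

4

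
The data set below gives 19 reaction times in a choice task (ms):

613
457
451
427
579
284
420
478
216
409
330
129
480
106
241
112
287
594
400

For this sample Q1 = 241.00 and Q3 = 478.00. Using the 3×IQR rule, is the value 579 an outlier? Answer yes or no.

no

IQR = Q3 − Q1 = 478.00 − 241.00 = 237.00.
Lower fence = Q1 − 3·IQR = 241.00 − 711.00 = -470.00.
Upper fence = Q3 + 3·IQR = 478.00 + 711.00 = 1189.00.
579 lies within [-470.00, 1189.00].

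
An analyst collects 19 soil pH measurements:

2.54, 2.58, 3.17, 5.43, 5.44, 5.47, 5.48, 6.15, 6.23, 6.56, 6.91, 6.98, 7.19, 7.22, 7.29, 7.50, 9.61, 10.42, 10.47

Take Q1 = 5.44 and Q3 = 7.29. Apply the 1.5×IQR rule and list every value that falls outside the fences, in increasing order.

2.54, 2.58, 10.42, 10.47

IQR = Q3 − Q1 = 7.29 − 5.44 = 1.85.
Lower fence = Q1 − 1.5·IQR = 5.44 − 2.775 = 2.665.
Upper fence = Q3 + 1.5·IQR = 7.29 + 2.775 = 10.065.
2.54 < 2.665 → outlier.
2.58 < 2.665 → outlier.
10.42 > 10.065 → outlier.
10.47 > 10.065 → outlier.
All remaining values lie within [2.665, 10.065].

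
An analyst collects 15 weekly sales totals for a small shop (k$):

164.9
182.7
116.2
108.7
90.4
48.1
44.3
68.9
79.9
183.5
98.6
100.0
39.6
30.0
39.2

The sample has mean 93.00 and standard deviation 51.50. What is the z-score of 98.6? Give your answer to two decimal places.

z = (98.6 − 93.00) / 51.50 = 0.11.

0.11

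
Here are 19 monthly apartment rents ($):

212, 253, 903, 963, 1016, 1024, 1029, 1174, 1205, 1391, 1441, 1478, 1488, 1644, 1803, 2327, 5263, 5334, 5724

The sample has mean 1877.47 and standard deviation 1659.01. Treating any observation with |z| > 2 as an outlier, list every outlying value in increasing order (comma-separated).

5263, 5334, 5724

Cutoffs at x̄ ± 2s: 1877.47 ± 2·1659.01 = [-1440.55, 5195.49].
5263: z = 2.04, |z| > 2 → outlier.
5334: z = 2.08, |z| > 2 → outlier.
5724: z = 2.32, |z| > 2 → outlier.
Every other value lies within [-1440.55, 5195.49].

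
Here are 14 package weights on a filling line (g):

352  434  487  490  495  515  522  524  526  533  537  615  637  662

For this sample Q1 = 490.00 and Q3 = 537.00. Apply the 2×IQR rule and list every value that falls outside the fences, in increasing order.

352, 637, 662

IQR = Q3 − Q1 = 537.00 − 490.00 = 47.00.
Lower fence = Q1 − 2·IQR = 490.00 − 94.00 = 396.00.
Upper fence = Q3 + 2·IQR = 537.00 + 94.00 = 631.00.
352 < 396.00 → outlier.
637 > 631.00 → outlier.
662 > 631.00 → outlier.
All remaining values lie within [396.00, 631.00].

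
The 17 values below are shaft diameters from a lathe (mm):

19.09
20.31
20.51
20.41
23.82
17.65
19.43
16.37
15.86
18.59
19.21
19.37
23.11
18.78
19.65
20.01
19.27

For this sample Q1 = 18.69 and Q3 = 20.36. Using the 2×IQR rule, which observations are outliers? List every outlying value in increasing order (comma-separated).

IQR = Q3 − Q1 = 20.36 − 18.69 = 1.67.
Lower fence = Q1 − 2·IQR = 18.69 − 3.34 = 15.35.
Upper fence = Q3 + 2·IQR = 20.36 + 3.34 = 23.70.
23.82 > 23.70 → outlier.
All remaining values lie within [15.35, 23.70].

23.82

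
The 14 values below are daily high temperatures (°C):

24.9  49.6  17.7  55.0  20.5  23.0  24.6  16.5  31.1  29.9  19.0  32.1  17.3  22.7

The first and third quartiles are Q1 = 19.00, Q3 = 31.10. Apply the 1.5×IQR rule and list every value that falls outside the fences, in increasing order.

IQR = Q3 − Q1 = 31.10 − 19.00 = 12.10.
Lower fence = Q1 − 1.5·IQR = 19.00 − 18.15 = 0.85.
Upper fence = Q3 + 1.5·IQR = 31.10 + 18.15 = 49.25.
49.6 > 49.25 → outlier.
55.0 > 49.25 → outlier.
All remaining values lie within [0.85, 49.25].

49.6, 55.0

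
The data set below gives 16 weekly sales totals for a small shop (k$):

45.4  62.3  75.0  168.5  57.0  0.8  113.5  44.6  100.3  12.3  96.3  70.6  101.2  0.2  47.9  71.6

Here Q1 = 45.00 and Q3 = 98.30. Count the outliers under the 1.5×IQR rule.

0

IQR = 53.30; fences at 45.00 − 79.95 = -34.95 and 98.30 + 79.95 = 178.25.
Every value lies within the cutoffs.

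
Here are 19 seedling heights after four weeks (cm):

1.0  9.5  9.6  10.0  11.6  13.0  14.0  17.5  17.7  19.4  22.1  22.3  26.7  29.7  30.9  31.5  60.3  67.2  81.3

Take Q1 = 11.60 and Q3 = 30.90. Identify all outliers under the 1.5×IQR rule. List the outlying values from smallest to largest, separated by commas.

60.3, 67.2, 81.3

IQR = Q3 − Q1 = 30.90 − 11.60 = 19.30.
Lower fence = Q1 − 1.5·IQR = 11.60 − 28.95 = -17.35.
Upper fence = Q3 + 1.5·IQR = 30.90 + 28.95 = 59.85.
60.3 > 59.85 → outlier.
67.2 > 59.85 → outlier.
81.3 > 59.85 → outlier.
All remaining values lie within [-17.35, 59.85].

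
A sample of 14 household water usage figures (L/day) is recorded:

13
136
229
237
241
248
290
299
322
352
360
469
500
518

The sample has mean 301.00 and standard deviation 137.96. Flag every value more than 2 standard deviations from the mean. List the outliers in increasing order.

Cutoffs at x̄ ± 2s: 301.00 ± 2·137.96 = [25.08, 576.92].
13: z = -2.09, |z| > 2 → outlier.
Every other value lies within [25.08, 576.92].

13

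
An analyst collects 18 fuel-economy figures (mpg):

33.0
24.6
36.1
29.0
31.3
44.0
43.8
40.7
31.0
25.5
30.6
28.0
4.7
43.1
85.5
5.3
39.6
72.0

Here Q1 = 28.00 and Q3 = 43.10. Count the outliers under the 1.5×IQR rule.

IQR = 15.10; fences at 28.00 − 22.65 = 5.35 and 43.10 + 22.65 = 65.75.
Outside the cutoffs: 4.7, 5.3, 72.0, 85.5.

4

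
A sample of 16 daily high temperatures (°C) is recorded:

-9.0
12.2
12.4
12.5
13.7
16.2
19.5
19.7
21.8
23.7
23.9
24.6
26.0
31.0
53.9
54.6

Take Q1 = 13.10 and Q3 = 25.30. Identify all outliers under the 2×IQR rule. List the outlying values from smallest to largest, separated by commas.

IQR = Q3 − Q1 = 25.30 − 13.10 = 12.20.
Lower fence = Q1 − 2·IQR = 13.10 − 24.40 = -11.30.
Upper fence = Q3 + 2·IQR = 25.30 + 24.40 = 49.70.
53.9 > 49.70 → outlier.
54.6 > 49.70 → outlier.
All remaining values lie within [-11.30, 49.70].

53.9, 54.6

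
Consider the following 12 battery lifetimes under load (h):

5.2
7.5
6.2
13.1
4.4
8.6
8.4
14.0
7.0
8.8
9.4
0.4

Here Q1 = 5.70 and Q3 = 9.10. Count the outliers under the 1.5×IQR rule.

IQR = 3.40; fences at 5.70 − 5.10 = 0.60 and 9.10 + 5.10 = 14.20.
Outside the cutoffs: 0.4.

1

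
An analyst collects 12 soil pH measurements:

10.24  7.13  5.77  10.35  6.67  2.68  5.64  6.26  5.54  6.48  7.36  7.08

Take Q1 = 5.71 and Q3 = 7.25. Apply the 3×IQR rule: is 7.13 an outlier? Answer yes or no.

IQR = Q3 − Q1 = 7.25 − 5.71 = 1.54.
Lower fence = Q1 − 3·IQR = 5.71 − 4.62 = 1.09.
Upper fence = Q3 + 3·IQR = 7.25 + 4.62 = 11.87.
7.13 lies within [1.09, 11.87].

no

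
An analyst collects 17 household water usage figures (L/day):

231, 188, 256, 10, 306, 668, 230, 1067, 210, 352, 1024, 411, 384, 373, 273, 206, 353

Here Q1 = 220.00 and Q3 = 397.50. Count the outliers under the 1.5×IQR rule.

3

IQR = 177.50; fences at 220.00 − 266.25 = -46.25 and 397.50 + 266.25 = 663.75.
Outside the cutoffs: 668, 1024, 1067.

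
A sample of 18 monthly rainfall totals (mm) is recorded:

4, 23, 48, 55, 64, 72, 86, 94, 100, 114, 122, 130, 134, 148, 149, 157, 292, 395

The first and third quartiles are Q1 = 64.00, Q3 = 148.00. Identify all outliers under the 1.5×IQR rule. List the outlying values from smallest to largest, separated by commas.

292, 395

IQR = Q3 − Q1 = 148.00 − 64.00 = 84.00.
Lower fence = Q1 − 1.5·IQR = 64.00 − 126.00 = -62.00.
Upper fence = Q3 + 1.5·IQR = 148.00 + 126.00 = 274.00.
292 > 274.00 → outlier.
395 > 274.00 → outlier.
All remaining values lie within [-62.00, 274.00].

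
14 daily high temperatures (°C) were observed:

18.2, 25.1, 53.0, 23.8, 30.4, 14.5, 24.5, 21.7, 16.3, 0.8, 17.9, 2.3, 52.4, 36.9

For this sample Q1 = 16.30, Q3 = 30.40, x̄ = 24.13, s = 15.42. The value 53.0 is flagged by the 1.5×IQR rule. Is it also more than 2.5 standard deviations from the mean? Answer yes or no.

no

z = (53.0 − 24.13) / 15.42 = 1.87.
|z| = 1.87 ≤ 2.5.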